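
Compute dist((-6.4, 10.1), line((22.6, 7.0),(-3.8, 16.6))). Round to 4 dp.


|cross product| = 196.56
|line direction| = sqrt(789.12) = 28.0913
Distance = 196.56/sqrt(789.12) = 6.9972

6.9972


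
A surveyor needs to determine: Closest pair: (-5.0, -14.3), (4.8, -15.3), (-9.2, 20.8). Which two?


d(P0,P1) = 9.8509, d(P0,P2) = 35.3504, d(P1,P2) = 38.7196
Closest: P0 and P1

Closest pair: (-5.0, -14.3) and (4.8, -15.3), distance = 9.8509


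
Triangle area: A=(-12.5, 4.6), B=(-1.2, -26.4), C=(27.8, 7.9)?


Area = |x_A(y_B-y_C) + x_B(y_C-y_A) + x_C(y_A-y_B)|/2
= |428.75 + (-3.96) + 861.8|/2
= 1286.59/2 = 643.295

643.295


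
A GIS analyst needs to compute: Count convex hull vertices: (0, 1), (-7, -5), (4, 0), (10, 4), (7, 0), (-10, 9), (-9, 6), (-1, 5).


Convex hull vertices (CCW): (-10, 9), (-7, -5), (7, 0), (10, 4)
Count = 4

4


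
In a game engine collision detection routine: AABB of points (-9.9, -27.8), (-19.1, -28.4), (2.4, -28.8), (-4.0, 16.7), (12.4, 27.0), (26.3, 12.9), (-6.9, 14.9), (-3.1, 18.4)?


x range: [-19.1, 26.3]
y range: [-28.8, 27]
Bounding box: (-19.1,-28.8) to (26.3,27)

(-19.1,-28.8) to (26.3,27)


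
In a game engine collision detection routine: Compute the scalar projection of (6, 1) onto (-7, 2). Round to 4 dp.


u.v = -40, |v| = sqrt(53) = 7.2801
Scalar projection = u.v / |v| = -40 / sqrt(53) = -5.4944

-5.4944


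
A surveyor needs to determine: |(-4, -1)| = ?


|u| = sqrt((-4)^2 + (-1)^2) = sqrt(17) = 4.1231

4.1231


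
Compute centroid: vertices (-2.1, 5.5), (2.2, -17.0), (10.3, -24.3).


Centroid = ((x_A+x_B+x_C)/3, (y_A+y_B+y_C)/3)
= (((-2.1)+2.2+10.3)/3, (5.5+(-17)+(-24.3))/3)
= (3.4667, -11.9333)

(3.4667, -11.9333)


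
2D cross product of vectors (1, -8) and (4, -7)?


u x v = u_x*v_y - u_y*v_x = 1*(-7) - (-8)*4
= (-7) - (-32) = 25

25


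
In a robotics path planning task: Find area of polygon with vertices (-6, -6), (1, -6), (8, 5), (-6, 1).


Shoelace sum: ((-6)*(-6) - 1*(-6)) + (1*5 - 8*(-6)) + (8*1 - (-6)*5) + ((-6)*(-6) - (-6)*1)
= 175
Area = |175|/2 = 87.5

87.5


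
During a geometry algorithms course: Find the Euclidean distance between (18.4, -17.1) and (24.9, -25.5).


dx=6.5, dy=-8.4
d^2 = 6.5^2 + (-8.4)^2 = 112.81
d = sqrt(112.81) = 10.6212

10.6212


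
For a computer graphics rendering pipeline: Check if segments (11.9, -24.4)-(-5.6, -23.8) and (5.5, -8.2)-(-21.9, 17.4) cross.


Cross products: d1=280.04, d2=711.6, d3=-279.66, d4=-711.22
d1*d2 < 0 and d3*d4 < 0? no

No, they don't intersect


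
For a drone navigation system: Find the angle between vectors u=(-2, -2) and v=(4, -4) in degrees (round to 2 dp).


u.v = 0, |u| = sqrt(8) = 2.8284, |v| = sqrt(32) = 5.6569
cos(theta) = u.v/(|u||v|) = 0/sqrt(256) = 0
theta = acos(0) = 90 degrees

90 degrees


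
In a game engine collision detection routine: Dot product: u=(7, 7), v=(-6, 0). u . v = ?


u . v = u_x*v_x + u_y*v_y = 7*(-6) + 7*0
= (-42) + 0 = -42

-42


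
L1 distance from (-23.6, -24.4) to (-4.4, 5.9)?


|(-23.6)-(-4.4)| + |(-24.4)-5.9| = 19.2 + 30.3 = 49.5

49.5


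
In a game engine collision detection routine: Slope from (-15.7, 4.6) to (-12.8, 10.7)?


slope = (y2-y1)/(x2-x1) = (10.7-4.6)/((-12.8)-(-15.7)) = 6.1/2.9 = 2.1034

2.1034


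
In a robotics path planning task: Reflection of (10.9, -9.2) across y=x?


Reflection over y=x: (x,y) -> (y,x)
(10.9, -9.2) -> (-9.2, 10.9)

(-9.2, 10.9)


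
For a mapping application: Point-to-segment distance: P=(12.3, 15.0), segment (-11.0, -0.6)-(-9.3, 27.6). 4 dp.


Project P onto AB: t = 0.6008 (clamped to [0,1])
Closest point on segment: (-9.9786, 16.343)
Distance: 22.3191

22.3191


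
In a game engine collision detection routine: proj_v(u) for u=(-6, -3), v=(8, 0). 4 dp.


u.v = -48, |v| = sqrt(64) = 8
Scalar projection = u.v / |v| = -48 / sqrt(64) = -6

-6


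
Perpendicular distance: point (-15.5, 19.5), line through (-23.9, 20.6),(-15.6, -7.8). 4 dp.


|cross product| = 229.43
|line direction| = sqrt(875.45) = 29.588
Distance = 229.43/sqrt(875.45) = 7.7542

7.7542


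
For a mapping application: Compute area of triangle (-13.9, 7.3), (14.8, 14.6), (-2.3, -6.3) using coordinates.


Area = |x_A(y_B-y_C) + x_B(y_C-y_A) + x_C(y_A-y_B)|/2
= |(-290.51) + (-201.28) + 16.79|/2
= 475/2 = 237.5

237.5


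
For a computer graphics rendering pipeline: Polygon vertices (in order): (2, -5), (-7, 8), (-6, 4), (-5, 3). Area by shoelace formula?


Shoelace sum: (2*8 - (-7)*(-5)) + ((-7)*4 - (-6)*8) + ((-6)*3 - (-5)*4) + ((-5)*(-5) - 2*3)
= 22
Area = |22|/2 = 11

11


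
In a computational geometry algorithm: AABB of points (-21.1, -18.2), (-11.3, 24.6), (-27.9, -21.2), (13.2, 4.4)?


x range: [-27.9, 13.2]
y range: [-21.2, 24.6]
Bounding box: (-27.9,-21.2) to (13.2,24.6)

(-27.9,-21.2) to (13.2,24.6)


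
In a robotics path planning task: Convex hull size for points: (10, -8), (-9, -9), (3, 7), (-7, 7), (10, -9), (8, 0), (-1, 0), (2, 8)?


Convex hull vertices (CCW): (-9, -9), (10, -9), (10, -8), (8, 0), (3, 7), (2, 8), (-7, 7)
Count = 7

7


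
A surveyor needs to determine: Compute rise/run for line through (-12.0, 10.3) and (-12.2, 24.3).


slope = (y2-y1)/(x2-x1) = (24.3-10.3)/((-12.2)-(-12)) = 14/(-0.2) = -70

-70


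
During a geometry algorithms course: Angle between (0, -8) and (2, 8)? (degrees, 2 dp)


u.v = -64, |u| = sqrt(64) = 8, |v| = sqrt(68) = 8.2462
cos(theta) = u.v/(|u||v|) = -64/sqrt(4352) = -0.970143
theta = acos(-0.970143) = 165.96 degrees

165.96 degrees


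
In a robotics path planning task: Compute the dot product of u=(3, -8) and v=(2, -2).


u . v = u_x*v_x + u_y*v_y = 3*2 + (-8)*(-2)
= 6 + 16 = 22

22


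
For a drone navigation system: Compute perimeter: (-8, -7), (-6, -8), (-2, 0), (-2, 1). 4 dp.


Sides: (-8, -7)->(-6, -8): sqrt(5) = 2.236068, (-6, -8)->(-2, 0): sqrt(80) = 8.944272, (-2, 0)->(-2, 1): sqrt(1) = 1, (-2, 1)->(-8, -7): sqrt(100) = 10
Sum = 22.18034
Perimeter = 22.1803

22.1803


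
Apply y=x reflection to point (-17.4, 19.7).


Reflection over y=x: (x,y) -> (y,x)
(-17.4, 19.7) -> (19.7, -17.4)

(19.7, -17.4)


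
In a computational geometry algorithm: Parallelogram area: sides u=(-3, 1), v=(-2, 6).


|u x v| = |(-3)*6 - 1*(-2)|
= |(-18) - (-2)| = 16

16


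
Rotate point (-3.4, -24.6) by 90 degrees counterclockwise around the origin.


90° CCW: (x,y) -> (-y, x)
(-3.4,-24.6) -> (24.6, -3.4)

(24.6, -3.4)


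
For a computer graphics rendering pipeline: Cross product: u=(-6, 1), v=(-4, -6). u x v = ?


u x v = u_x*v_y - u_y*v_x = (-6)*(-6) - 1*(-4)
= 36 - (-4) = 40

40


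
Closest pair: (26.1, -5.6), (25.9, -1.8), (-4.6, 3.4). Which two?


d(P0,P1) = 3.8053, d(P0,P2) = 31.992, d(P1,P2) = 30.9401
Closest: P0 and P1

Closest pair: (26.1, -5.6) and (25.9, -1.8), distance = 3.8053


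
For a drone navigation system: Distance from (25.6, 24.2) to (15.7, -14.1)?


dx=-9.9, dy=-38.3
d^2 = (-9.9)^2 + (-38.3)^2 = 1564.9
d = sqrt(1564.9) = 39.5588

39.5588


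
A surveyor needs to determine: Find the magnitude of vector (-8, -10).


|u| = sqrt((-8)^2 + (-10)^2) = sqrt(164) = 12.8062

12.8062


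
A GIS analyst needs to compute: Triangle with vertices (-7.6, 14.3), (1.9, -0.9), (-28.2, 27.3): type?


Side lengths squared: AB^2=321.29, BC^2=1701.25, CA^2=593.36
Sorted: [321.29, 593.36, 1701.25]
By sides: Scalene, By angles: Obtuse

Scalene, Obtuse


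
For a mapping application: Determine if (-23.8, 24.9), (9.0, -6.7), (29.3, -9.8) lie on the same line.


Cross product: (9-(-23.8))*((-9.8)-24.9) - ((-6.7)-24.9)*(29.3-(-23.8))
= 539.8

No, not collinear


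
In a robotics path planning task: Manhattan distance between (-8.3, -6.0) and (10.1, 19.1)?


|(-8.3)-10.1| + |(-6)-19.1| = 18.4 + 25.1 = 43.5

43.5


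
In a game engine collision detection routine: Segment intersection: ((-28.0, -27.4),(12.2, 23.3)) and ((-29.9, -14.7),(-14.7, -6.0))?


Cross products: d1=-209.57, d2=211.33, d3=606.87, d4=185.97
d1*d2 < 0 and d3*d4 < 0? no

No, they don't intersect


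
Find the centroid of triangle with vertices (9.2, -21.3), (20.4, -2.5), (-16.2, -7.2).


Centroid = ((x_A+x_B+x_C)/3, (y_A+y_B+y_C)/3)
= ((9.2+20.4+(-16.2))/3, ((-21.3)+(-2.5)+(-7.2))/3)
= (4.4667, -10.3333)

(4.4667, -10.3333)


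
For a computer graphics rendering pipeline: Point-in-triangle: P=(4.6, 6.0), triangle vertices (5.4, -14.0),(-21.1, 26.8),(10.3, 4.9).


Cross products: AB x AP = -497.36, BC x BP = -90.29, CA x CP = -113.12
All same sign? yes

Yes, inside


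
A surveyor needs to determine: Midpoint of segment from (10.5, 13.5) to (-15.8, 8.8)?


M = ((10.5+(-15.8))/2, (13.5+8.8)/2)
= (-2.65, 11.15)

(-2.65, 11.15)


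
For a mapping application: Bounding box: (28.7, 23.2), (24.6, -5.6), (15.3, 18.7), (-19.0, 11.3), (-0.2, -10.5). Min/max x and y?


x range: [-19, 28.7]
y range: [-10.5, 23.2]
Bounding box: (-19,-10.5) to (28.7,23.2)

(-19,-10.5) to (28.7,23.2)


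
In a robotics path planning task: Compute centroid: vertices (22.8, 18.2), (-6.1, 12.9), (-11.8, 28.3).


Centroid = ((x_A+x_B+x_C)/3, (y_A+y_B+y_C)/3)
= ((22.8+(-6.1)+(-11.8))/3, (18.2+12.9+28.3)/3)
= (1.6333, 19.8)

(1.6333, 19.8)


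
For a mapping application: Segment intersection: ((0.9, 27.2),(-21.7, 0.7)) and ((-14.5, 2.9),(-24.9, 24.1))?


Cross products: d1=-579.2, d2=175.52, d3=141.08, d4=-613.64
d1*d2 < 0 and d3*d4 < 0? yes

Yes, they intersect


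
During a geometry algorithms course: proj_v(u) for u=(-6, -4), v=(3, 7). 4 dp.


u.v = -46, |v| = sqrt(58) = 7.6158
Scalar projection = u.v / |v| = -46 / sqrt(58) = -6.0401

-6.0401


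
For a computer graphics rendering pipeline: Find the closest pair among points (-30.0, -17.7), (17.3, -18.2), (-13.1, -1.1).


d(P0,P1) = 47.3026, d(P0,P2) = 23.689, d(P1,P2) = 34.8794
Closest: P0 and P2

Closest pair: (-30.0, -17.7) and (-13.1, -1.1), distance = 23.689


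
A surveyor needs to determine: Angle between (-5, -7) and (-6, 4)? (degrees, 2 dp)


u.v = 2, |u| = sqrt(74) = 8.6023, |v| = sqrt(52) = 7.2111
cos(theta) = u.v/(|u||v|) = 2/sqrt(3848) = 0.032241
theta = acos(0.032241) = 88.15 degrees

88.15 degrees


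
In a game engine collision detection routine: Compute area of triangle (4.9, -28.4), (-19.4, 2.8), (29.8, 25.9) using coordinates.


Area = |x_A(y_B-y_C) + x_B(y_C-y_A) + x_C(y_A-y_B)|/2
= |(-113.19) + (-1053.42) + (-929.76)|/2
= 2096.37/2 = 1048.185

1048.185


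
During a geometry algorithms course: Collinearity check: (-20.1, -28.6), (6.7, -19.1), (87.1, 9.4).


Cross product: (6.7-(-20.1))*(9.4-(-28.6)) - ((-19.1)-(-28.6))*(87.1-(-20.1))
= 0

Yes, collinear


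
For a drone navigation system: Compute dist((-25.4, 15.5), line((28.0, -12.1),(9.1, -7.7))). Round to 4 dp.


|cross product| = 286.68
|line direction| = sqrt(376.57) = 19.4054
Distance = 286.68/sqrt(376.57) = 14.7732

14.7732


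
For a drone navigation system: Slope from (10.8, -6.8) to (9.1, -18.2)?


slope = (y2-y1)/(x2-x1) = ((-18.2)-(-6.8))/(9.1-10.8) = (-11.4)/(-1.7) = 6.7059

6.7059


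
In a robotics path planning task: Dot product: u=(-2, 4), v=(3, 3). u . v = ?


u . v = u_x*v_x + u_y*v_y = (-2)*3 + 4*3
= (-6) + 12 = 6

6


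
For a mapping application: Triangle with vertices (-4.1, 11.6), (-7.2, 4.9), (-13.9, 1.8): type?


Side lengths squared: AB^2=54.5, BC^2=54.5, CA^2=192.08
Sorted: [54.5, 54.5, 192.08]
By sides: Isosceles, By angles: Obtuse

Isosceles, Obtuse


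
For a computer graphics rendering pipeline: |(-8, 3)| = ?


|u| = sqrt((-8)^2 + 3^2) = sqrt(73) = 8.544

8.544


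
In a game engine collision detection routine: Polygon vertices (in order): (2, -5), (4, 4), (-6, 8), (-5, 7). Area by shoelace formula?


Shoelace sum: (2*4 - 4*(-5)) + (4*8 - (-6)*4) + ((-6)*7 - (-5)*8) + ((-5)*(-5) - 2*7)
= 93
Area = |93|/2 = 46.5

46.5


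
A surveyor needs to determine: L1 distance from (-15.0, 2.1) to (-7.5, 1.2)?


|(-15)-(-7.5)| + |2.1-1.2| = 7.5 + 0.9 = 8.4

8.4


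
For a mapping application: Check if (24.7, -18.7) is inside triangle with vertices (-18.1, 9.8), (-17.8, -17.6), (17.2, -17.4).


Cross products: AB x AP = 1164.17, BC x BP = -47, CA x CP = -158.11
All same sign? no

No, outside


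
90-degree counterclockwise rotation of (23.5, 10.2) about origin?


90° CCW: (x,y) -> (-y, x)
(23.5,10.2) -> (-10.2, 23.5)

(-10.2, 23.5)


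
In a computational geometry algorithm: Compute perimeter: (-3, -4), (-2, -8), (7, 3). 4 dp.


Sides: (-3, -4)->(-2, -8): sqrt(17) = 4.123106, (-2, -8)->(7, 3): sqrt(202) = 14.21267, (7, 3)->(-3, -4): sqrt(149) = 12.206556
Sum = 30.542332
Perimeter = 30.5423

30.5423


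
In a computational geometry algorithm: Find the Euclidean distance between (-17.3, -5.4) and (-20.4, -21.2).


dx=-3.1, dy=-15.8
d^2 = (-3.1)^2 + (-15.8)^2 = 259.25
d = sqrt(259.25) = 16.1012

16.1012


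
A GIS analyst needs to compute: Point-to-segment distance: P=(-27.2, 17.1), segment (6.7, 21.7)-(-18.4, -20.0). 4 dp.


Project P onto AB: t = 0.4402 (clamped to [0,1])
Closest point on segment: (-4.3482, 3.3451)
Distance: 26.6722

26.6722


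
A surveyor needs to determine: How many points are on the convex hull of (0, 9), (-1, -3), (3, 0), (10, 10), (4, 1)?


Convex hull vertices (CCW): (-1, -3), (3, 0), (4, 1), (10, 10), (0, 9)
Count = 5

5


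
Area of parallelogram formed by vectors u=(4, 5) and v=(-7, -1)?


|u x v| = |4*(-1) - 5*(-7)|
= |(-4) - (-35)| = 31

31


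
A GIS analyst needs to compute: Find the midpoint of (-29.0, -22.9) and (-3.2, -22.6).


M = (((-29)+(-3.2))/2, ((-22.9)+(-22.6))/2)
= (-16.1, -22.75)

(-16.1, -22.75)


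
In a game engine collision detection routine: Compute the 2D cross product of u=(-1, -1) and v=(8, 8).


u x v = u_x*v_y - u_y*v_x = (-1)*8 - (-1)*8
= (-8) - (-8) = 0

0


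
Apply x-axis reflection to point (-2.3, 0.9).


Reflection over x-axis: (x,y) -> (x,-y)
(-2.3, 0.9) -> (-2.3, -0.9)

(-2.3, -0.9)


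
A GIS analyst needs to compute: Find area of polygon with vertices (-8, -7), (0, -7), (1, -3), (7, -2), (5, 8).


Shoelace sum: ((-8)*(-7) - 0*(-7)) + (0*(-3) - 1*(-7)) + (1*(-2) - 7*(-3)) + (7*8 - 5*(-2)) + (5*(-7) - (-8)*8)
= 177
Area = |177|/2 = 88.5

88.5


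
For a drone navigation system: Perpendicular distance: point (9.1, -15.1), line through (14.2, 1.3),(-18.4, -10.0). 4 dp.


|cross product| = 477.01
|line direction| = sqrt(1190.45) = 34.5029
Distance = 477.01/sqrt(1190.45) = 13.8252

13.8252


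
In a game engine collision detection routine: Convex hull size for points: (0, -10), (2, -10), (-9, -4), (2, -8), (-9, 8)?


Convex hull vertices (CCW): (-9, -4), (0, -10), (2, -10), (2, -8), (-9, 8)
Count = 5

5


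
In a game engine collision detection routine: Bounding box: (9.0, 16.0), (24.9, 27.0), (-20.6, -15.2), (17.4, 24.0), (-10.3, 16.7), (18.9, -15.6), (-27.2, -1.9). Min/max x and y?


x range: [-27.2, 24.9]
y range: [-15.6, 27]
Bounding box: (-27.2,-15.6) to (24.9,27)

(-27.2,-15.6) to (24.9,27)


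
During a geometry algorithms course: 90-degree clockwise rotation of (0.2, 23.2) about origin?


90° CW: (x,y) -> (y, -x)
(0.2,23.2) -> (23.2, -0.2)

(23.2, -0.2)


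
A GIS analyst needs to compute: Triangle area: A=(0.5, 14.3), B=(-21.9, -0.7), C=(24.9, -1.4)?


Area = |x_A(y_B-y_C) + x_B(y_C-y_A) + x_C(y_A-y_B)|/2
= |0.35 + 343.83 + 373.5|/2
= 717.68/2 = 358.84

358.84


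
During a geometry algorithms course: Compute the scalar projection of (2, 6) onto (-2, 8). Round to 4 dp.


u.v = 44, |v| = sqrt(68) = 8.2462
Scalar projection = u.v / |v| = 44 / sqrt(68) = 5.3358

5.3358


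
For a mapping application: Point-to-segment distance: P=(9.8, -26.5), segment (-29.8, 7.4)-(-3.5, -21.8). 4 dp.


Project P onto AB: t = 1 (clamped to [0,1])
Closest point on segment: (-3.5, -21.8)
Distance: 14.106

14.106


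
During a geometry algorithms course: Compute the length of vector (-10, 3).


|u| = sqrt((-10)^2 + 3^2) = sqrt(109) = 10.4403

10.4403


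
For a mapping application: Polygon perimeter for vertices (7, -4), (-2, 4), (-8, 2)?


Sides: (7, -4)->(-2, 4): sqrt(145) = 12.041595, (-2, 4)->(-8, 2): sqrt(40) = 6.324555, (-8, 2)->(7, -4): sqrt(261) = 16.155494
Sum = 34.521644
Perimeter = 34.5216

34.5216


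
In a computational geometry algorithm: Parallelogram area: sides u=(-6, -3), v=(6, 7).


|u x v| = |(-6)*7 - (-3)*6|
= |(-42) - (-18)| = 24

24


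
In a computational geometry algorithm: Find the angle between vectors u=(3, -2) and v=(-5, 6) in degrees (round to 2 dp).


u.v = -27, |u| = sqrt(13) = 3.6056, |v| = sqrt(61) = 7.8102
cos(theta) = u.v/(|u||v|) = -27/sqrt(793) = -0.958798
theta = acos(-0.958798) = 163.5 degrees

163.5 degrees


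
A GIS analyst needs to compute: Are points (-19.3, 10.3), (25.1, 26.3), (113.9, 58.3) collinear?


Cross product: (25.1-(-19.3))*(58.3-10.3) - (26.3-10.3)*(113.9-(-19.3))
= 0

Yes, collinear


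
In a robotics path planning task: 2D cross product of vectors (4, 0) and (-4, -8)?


u x v = u_x*v_y - u_y*v_x = 4*(-8) - 0*(-4)
= (-32) - 0 = -32

-32


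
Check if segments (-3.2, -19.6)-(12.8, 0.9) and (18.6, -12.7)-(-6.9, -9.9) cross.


Cross products: d1=236.99, d2=-330.56, d3=-336.5, d4=231.05
d1*d2 < 0 and d3*d4 < 0? yes

Yes, they intersect


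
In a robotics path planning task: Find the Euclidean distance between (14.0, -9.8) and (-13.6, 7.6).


dx=-27.6, dy=17.4
d^2 = (-27.6)^2 + 17.4^2 = 1064.52
d = sqrt(1064.52) = 32.627

32.627


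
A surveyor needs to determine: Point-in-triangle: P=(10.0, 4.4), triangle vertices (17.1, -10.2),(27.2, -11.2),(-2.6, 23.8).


Cross products: AB x AP = 140.36, BC x BP = 137.12, CA x CP = 46.22
All same sign? yes

Yes, inside


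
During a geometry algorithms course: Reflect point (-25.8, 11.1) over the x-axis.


Reflection over x-axis: (x,y) -> (x,-y)
(-25.8, 11.1) -> (-25.8, -11.1)

(-25.8, -11.1)


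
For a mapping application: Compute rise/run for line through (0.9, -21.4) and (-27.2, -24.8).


slope = (y2-y1)/(x2-x1) = ((-24.8)-(-21.4))/((-27.2)-0.9) = (-3.4)/(-28.1) = 0.121

0.121


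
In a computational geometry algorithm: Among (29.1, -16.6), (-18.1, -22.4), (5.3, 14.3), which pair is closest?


d(P0,P1) = 47.555, d(P0,P2) = 39.0032, d(P1,P2) = 43.5253
Closest: P0 and P2

Closest pair: (29.1, -16.6) and (5.3, 14.3), distance = 39.0032


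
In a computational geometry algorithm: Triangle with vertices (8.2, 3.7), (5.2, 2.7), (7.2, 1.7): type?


Side lengths squared: AB^2=10, BC^2=5, CA^2=5
Sorted: [5, 5, 10]
By sides: Isosceles, By angles: Right

Isosceles, Right


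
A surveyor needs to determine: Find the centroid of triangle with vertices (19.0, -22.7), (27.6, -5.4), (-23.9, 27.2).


Centroid = ((x_A+x_B+x_C)/3, (y_A+y_B+y_C)/3)
= ((19+27.6+(-23.9))/3, ((-22.7)+(-5.4)+27.2)/3)
= (7.5667, -0.3)

(7.5667, -0.3)


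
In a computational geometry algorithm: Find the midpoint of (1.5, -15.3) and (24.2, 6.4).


M = ((1.5+24.2)/2, ((-15.3)+6.4)/2)
= (12.85, -4.45)

(12.85, -4.45)


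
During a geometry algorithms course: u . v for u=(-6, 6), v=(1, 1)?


u . v = u_x*v_x + u_y*v_y = (-6)*1 + 6*1
= (-6) + 6 = 0

0


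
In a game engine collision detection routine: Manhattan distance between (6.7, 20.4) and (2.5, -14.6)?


|6.7-2.5| + |20.4-(-14.6)| = 4.2 + 35 = 39.2

39.2


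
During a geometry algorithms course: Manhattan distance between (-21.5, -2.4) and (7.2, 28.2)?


|(-21.5)-7.2| + |(-2.4)-28.2| = 28.7 + 30.6 = 59.3

59.3


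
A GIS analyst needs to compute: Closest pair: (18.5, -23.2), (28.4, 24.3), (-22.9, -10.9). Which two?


d(P0,P1) = 48.5207, d(P0,P2) = 43.1885, d(P1,P2) = 62.2152
Closest: P0 and P2

Closest pair: (18.5, -23.2) and (-22.9, -10.9), distance = 43.1885


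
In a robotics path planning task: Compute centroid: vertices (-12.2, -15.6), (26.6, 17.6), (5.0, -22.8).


Centroid = ((x_A+x_B+x_C)/3, (y_A+y_B+y_C)/3)
= (((-12.2)+26.6+5)/3, ((-15.6)+17.6+(-22.8))/3)
= (6.4667, -6.9333)

(6.4667, -6.9333)


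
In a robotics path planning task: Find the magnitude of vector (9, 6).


|u| = sqrt(9^2 + 6^2) = sqrt(117) = 10.8167

10.8167


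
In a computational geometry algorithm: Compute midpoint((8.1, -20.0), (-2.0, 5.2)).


M = ((8.1+(-2))/2, ((-20)+5.2)/2)
= (3.05, -7.4)

(3.05, -7.4)


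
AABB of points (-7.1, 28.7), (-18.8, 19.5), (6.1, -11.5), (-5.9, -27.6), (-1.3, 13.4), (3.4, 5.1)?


x range: [-18.8, 6.1]
y range: [-27.6, 28.7]
Bounding box: (-18.8,-27.6) to (6.1,28.7)

(-18.8,-27.6) to (6.1,28.7)


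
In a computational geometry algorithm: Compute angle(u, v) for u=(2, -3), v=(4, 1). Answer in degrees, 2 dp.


u.v = 5, |u| = sqrt(13) = 3.6056, |v| = sqrt(17) = 4.1231
cos(theta) = u.v/(|u||v|) = 5/sqrt(221) = 0.336336
theta = acos(0.336336) = 70.35 degrees

70.35 degrees


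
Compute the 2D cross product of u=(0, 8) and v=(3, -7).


u x v = u_x*v_y - u_y*v_x = 0*(-7) - 8*3
= 0 - 24 = -24

-24


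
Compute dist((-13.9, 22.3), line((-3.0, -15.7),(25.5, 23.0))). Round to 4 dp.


|cross product| = 1504.83
|line direction| = sqrt(2309.94) = 48.0618
Distance = 1504.83/sqrt(2309.94) = 31.3103

31.3103


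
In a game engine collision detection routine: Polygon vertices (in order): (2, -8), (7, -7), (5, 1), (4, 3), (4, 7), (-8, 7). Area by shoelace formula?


Shoelace sum: (2*(-7) - 7*(-8)) + (7*1 - 5*(-7)) + (5*3 - 4*1) + (4*7 - 4*3) + (4*7 - (-8)*7) + ((-8)*(-8) - 2*7)
= 245
Area = |245|/2 = 122.5

122.5


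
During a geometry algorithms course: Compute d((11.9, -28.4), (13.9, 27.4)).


dx=2, dy=55.8
d^2 = 2^2 + 55.8^2 = 3117.64
d = sqrt(3117.64) = 55.8358

55.8358


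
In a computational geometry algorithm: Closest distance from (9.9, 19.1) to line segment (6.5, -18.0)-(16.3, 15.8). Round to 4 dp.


Project P onto AB: t = 1 (clamped to [0,1])
Closest point on segment: (16.3, 15.8)
Distance: 7.2007

7.2007


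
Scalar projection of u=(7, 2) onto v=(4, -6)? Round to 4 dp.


u.v = 16, |v| = sqrt(52) = 7.2111
Scalar projection = u.v / |v| = 16 / sqrt(52) = 2.2188

2.2188


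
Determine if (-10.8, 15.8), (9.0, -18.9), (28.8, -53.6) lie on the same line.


Cross product: (9-(-10.8))*((-53.6)-15.8) - ((-18.9)-15.8)*(28.8-(-10.8))
= 0

Yes, collinear


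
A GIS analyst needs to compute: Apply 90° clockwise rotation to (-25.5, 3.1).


90° CW: (x,y) -> (y, -x)
(-25.5,3.1) -> (3.1, 25.5)

(3.1, 25.5)


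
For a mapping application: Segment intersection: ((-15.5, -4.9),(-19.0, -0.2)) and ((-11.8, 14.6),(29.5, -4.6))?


Cross products: d1=-876.39, d2=-749.48, d3=-85.64, d4=-212.55
d1*d2 < 0 and d3*d4 < 0? no

No, they don't intersect


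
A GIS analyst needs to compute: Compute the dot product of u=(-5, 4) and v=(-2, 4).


u . v = u_x*v_x + u_y*v_y = (-5)*(-2) + 4*4
= 10 + 16 = 26

26


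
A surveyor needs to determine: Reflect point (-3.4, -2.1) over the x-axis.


Reflection over x-axis: (x,y) -> (x,-y)
(-3.4, -2.1) -> (-3.4, 2.1)

(-3.4, 2.1)


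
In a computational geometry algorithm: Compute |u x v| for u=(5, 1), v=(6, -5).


|u x v| = |5*(-5) - 1*6|
= |(-25) - 6| = 31

31


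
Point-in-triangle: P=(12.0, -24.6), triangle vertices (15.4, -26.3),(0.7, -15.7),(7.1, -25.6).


Cross products: AB x AP = 11.05, BC x BP = 54.91, CA x CP = 11.73
All same sign? yes

Yes, inside


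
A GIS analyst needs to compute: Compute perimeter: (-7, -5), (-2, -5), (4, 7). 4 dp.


Sides: (-7, -5)->(-2, -5): sqrt(25) = 5, (-2, -5)->(4, 7): sqrt(180) = 13.416408, (4, 7)->(-7, -5): sqrt(265) = 16.278821
Sum = 34.695229
Perimeter = 34.6952

34.6952


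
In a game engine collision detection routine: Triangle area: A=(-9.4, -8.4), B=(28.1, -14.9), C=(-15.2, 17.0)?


Area = |x_A(y_B-y_C) + x_B(y_C-y_A) + x_C(y_A-y_B)|/2
= |299.86 + 713.74 + (-98.8)|/2
= 914.8/2 = 457.4

457.4


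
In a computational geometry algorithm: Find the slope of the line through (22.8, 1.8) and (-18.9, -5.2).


slope = (y2-y1)/(x2-x1) = ((-5.2)-1.8)/((-18.9)-22.8) = (-7)/(-41.7) = 0.1679

0.1679


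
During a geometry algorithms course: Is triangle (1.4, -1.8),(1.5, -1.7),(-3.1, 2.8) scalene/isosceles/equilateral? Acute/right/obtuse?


Side lengths squared: AB^2=0.02, BC^2=41.41, CA^2=41.41
Sorted: [0.02, 41.41, 41.41]
By sides: Isosceles, By angles: Acute

Isosceles, Acute


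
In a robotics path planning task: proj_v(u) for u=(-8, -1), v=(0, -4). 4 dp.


u.v = 4, |v| = sqrt(16) = 4
Scalar projection = u.v / |v| = 4 / sqrt(16) = 1

1


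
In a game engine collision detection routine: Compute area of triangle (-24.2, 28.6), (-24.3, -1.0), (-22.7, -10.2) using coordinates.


Area = |x_A(y_B-y_C) + x_B(y_C-y_A) + x_C(y_A-y_B)|/2
= |(-222.64) + 942.84 + (-671.92)|/2
= 48.28/2 = 24.14

24.14


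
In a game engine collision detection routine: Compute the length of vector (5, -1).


|u| = sqrt(5^2 + (-1)^2) = sqrt(26) = 5.099

5.099


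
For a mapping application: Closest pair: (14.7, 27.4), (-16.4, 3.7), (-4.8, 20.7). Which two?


d(P0,P1) = 39.1012, d(P0,P2) = 20.6189, d(P1,P2) = 20.5806
Closest: P1 and P2

Closest pair: (-16.4, 3.7) and (-4.8, 20.7), distance = 20.5806


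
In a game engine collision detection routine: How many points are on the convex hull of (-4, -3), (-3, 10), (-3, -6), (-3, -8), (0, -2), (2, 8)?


Convex hull vertices (CCW): (-4, -3), (-3, -8), (0, -2), (2, 8), (-3, 10)
Count = 5

5


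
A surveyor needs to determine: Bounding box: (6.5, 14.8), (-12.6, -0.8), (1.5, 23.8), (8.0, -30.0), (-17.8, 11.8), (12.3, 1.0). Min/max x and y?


x range: [-17.8, 12.3]
y range: [-30, 23.8]
Bounding box: (-17.8,-30) to (12.3,23.8)

(-17.8,-30) to (12.3,23.8)


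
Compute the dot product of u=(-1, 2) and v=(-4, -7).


u . v = u_x*v_x + u_y*v_y = (-1)*(-4) + 2*(-7)
= 4 + (-14) = -10

-10


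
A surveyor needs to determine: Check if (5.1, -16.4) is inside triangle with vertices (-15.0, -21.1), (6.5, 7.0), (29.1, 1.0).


Cross products: AB x AP = -463.76, BC x BP = -537.24, CA x CP = 236.94
All same sign? no

No, outside


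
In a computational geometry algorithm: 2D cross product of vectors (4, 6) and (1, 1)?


u x v = u_x*v_y - u_y*v_x = 4*1 - 6*1
= 4 - 6 = -2

-2


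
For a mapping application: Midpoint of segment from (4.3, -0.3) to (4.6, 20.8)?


M = ((4.3+4.6)/2, ((-0.3)+20.8)/2)
= (4.45, 10.25)

(4.45, 10.25)


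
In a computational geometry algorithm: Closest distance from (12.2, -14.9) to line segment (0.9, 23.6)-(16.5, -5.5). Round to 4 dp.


Project P onto AB: t = 1 (clamped to [0,1])
Closest point on segment: (16.5, -5.5)
Distance: 10.3368

10.3368


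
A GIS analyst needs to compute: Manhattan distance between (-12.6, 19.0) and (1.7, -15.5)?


|(-12.6)-1.7| + |19-(-15.5)| = 14.3 + 34.5 = 48.8

48.8


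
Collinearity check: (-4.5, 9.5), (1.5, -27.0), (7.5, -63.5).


Cross product: (1.5-(-4.5))*((-63.5)-9.5) - ((-27)-9.5)*(7.5-(-4.5))
= 0

Yes, collinear


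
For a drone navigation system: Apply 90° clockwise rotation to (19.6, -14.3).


90° CW: (x,y) -> (y, -x)
(19.6,-14.3) -> (-14.3, -19.6)

(-14.3, -19.6)


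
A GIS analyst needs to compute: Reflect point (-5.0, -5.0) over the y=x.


Reflection over y=x: (x,y) -> (y,x)
(-5, -5) -> (-5, -5)

(-5, -5)


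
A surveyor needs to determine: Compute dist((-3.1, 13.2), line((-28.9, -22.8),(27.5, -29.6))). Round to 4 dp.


|cross product| = 2205.84
|line direction| = sqrt(3227.2) = 56.8085
Distance = 2205.84/sqrt(3227.2) = 38.8294

38.8294


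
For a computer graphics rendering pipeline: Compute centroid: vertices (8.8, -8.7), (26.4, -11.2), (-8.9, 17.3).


Centroid = ((x_A+x_B+x_C)/3, (y_A+y_B+y_C)/3)
= ((8.8+26.4+(-8.9))/3, ((-8.7)+(-11.2)+17.3)/3)
= (8.7667, -0.8667)

(8.7667, -0.8667)


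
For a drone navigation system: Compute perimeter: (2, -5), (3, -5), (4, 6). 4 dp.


Sides: (2, -5)->(3, -5): sqrt(1) = 1, (3, -5)->(4, 6): sqrt(122) = 11.045361, (4, 6)->(2, -5): sqrt(125) = 11.18034
Sum = 23.225701
Perimeter = 23.2257

23.2257


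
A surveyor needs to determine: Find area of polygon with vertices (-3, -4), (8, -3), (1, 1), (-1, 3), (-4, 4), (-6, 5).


Shoelace sum: ((-3)*(-3) - 8*(-4)) + (8*1 - 1*(-3)) + (1*3 - (-1)*1) + ((-1)*4 - (-4)*3) + ((-4)*5 - (-6)*4) + ((-6)*(-4) - (-3)*5)
= 107
Area = |107|/2 = 53.5

53.5


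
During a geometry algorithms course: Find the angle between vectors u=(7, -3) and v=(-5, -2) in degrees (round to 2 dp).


u.v = -29, |u| = sqrt(58) = 7.6158, |v| = sqrt(29) = 5.3852
cos(theta) = u.v/(|u||v|) = -29/sqrt(1682) = -0.707107
theta = acos(-0.707107) = 135 degrees

135 degrees


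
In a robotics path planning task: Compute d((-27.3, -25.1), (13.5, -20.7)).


dx=40.8, dy=4.4
d^2 = 40.8^2 + 4.4^2 = 1684
d = sqrt(1684) = 41.0366

41.0366


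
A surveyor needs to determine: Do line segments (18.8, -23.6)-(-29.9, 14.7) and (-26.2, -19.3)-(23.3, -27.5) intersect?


Cross products: d1=156.15, d2=1652.66, d3=1514.09, d4=17.58
d1*d2 < 0 and d3*d4 < 0? no

No, they don't intersect


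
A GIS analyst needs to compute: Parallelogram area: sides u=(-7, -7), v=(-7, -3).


|u x v| = |(-7)*(-3) - (-7)*(-7)|
= |21 - 49| = 28

28


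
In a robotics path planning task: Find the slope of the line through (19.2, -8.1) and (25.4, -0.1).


slope = (y2-y1)/(x2-x1) = ((-0.1)-(-8.1))/(25.4-19.2) = 8/6.2 = 1.2903

1.2903


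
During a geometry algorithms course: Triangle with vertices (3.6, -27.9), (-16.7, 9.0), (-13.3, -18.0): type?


Side lengths squared: AB^2=1773.7, BC^2=740.56, CA^2=383.62
Sorted: [383.62, 740.56, 1773.7]
By sides: Scalene, By angles: Obtuse

Scalene, Obtuse


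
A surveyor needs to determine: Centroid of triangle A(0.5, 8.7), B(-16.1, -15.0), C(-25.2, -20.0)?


Centroid = ((x_A+x_B+x_C)/3, (y_A+y_B+y_C)/3)
= ((0.5+(-16.1)+(-25.2))/3, (8.7+(-15)+(-20))/3)
= (-13.6, -8.7667)

(-13.6, -8.7667)


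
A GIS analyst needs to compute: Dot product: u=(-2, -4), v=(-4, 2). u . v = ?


u . v = u_x*v_x + u_y*v_y = (-2)*(-4) + (-4)*2
= 8 + (-8) = 0

0


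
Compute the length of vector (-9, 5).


|u| = sqrt((-9)^2 + 5^2) = sqrt(106) = 10.2956

10.2956


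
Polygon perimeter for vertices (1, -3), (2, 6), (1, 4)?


Sides: (1, -3)->(2, 6): sqrt(82) = 9.055385, (2, 6)->(1, 4): sqrt(5) = 2.236068, (1, 4)->(1, -3): sqrt(49) = 7
Sum = 18.291453
Perimeter = 18.2915

18.2915


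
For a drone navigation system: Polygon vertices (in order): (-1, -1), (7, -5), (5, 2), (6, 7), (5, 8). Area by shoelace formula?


Shoelace sum: ((-1)*(-5) - 7*(-1)) + (7*2 - 5*(-5)) + (5*7 - 6*2) + (6*8 - 5*7) + (5*(-1) - (-1)*8)
= 90
Area = |90|/2 = 45

45


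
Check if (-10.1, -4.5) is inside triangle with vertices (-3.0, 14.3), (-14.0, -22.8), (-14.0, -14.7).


Cross products: AB x AP = -56.61, BC x BP = -31.59, CA x CP = -0.9
All same sign? yes

Yes, inside


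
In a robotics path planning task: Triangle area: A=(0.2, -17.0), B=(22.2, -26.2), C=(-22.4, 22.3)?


Area = |x_A(y_B-y_C) + x_B(y_C-y_A) + x_C(y_A-y_B)|/2
= |(-9.7) + 872.46 + (-206.08)|/2
= 656.68/2 = 328.34

328.34


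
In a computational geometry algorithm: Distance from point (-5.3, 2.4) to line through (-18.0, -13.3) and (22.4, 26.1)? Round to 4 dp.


|cross product| = 133.9
|line direction| = sqrt(3184.52) = 56.4316
Distance = 133.9/sqrt(3184.52) = 2.3728

2.3728


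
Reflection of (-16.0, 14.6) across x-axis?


Reflection over x-axis: (x,y) -> (x,-y)
(-16, 14.6) -> (-16, -14.6)

(-16, -14.6)


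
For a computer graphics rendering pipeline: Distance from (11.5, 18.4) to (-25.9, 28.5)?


dx=-37.4, dy=10.1
d^2 = (-37.4)^2 + 10.1^2 = 1500.77
d = sqrt(1500.77) = 38.7398

38.7398


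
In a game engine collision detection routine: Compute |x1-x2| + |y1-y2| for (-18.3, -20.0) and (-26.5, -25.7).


|(-18.3)-(-26.5)| + |(-20)-(-25.7)| = 8.2 + 5.7 = 13.9

13.9


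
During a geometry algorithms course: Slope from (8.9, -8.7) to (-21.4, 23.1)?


slope = (y2-y1)/(x2-x1) = (23.1-(-8.7))/((-21.4)-8.9) = 31.8/(-30.3) = -1.0495

-1.0495


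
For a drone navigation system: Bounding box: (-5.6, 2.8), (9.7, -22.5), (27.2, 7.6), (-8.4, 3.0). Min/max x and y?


x range: [-8.4, 27.2]
y range: [-22.5, 7.6]
Bounding box: (-8.4,-22.5) to (27.2,7.6)

(-8.4,-22.5) to (27.2,7.6)


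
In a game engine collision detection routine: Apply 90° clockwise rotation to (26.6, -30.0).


90° CW: (x,y) -> (y, -x)
(26.6,-30) -> (-30, -26.6)

(-30, -26.6)


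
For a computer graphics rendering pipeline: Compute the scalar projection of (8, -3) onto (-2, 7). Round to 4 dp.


u.v = -37, |v| = sqrt(53) = 7.2801
Scalar projection = u.v / |v| = -37 / sqrt(53) = -5.0823

-5.0823


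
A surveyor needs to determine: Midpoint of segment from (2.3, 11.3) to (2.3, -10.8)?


M = ((2.3+2.3)/2, (11.3+(-10.8))/2)
= (2.3, 0.25)

(2.3, 0.25)


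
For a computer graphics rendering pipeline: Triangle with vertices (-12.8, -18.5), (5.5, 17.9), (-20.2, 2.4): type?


Side lengths squared: AB^2=1659.85, BC^2=900.74, CA^2=491.57
Sorted: [491.57, 900.74, 1659.85]
By sides: Scalene, By angles: Obtuse

Scalene, Obtuse


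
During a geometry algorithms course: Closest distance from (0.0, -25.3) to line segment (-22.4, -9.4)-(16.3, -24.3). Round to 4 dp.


Project P onto AB: t = 0.6419 (clamped to [0,1])
Closest point on segment: (2.4396, -18.9636)
Distance: 6.7898

6.7898


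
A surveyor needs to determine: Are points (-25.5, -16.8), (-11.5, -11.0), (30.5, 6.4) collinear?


Cross product: ((-11.5)-(-25.5))*(6.4-(-16.8)) - ((-11)-(-16.8))*(30.5-(-25.5))
= 0

Yes, collinear


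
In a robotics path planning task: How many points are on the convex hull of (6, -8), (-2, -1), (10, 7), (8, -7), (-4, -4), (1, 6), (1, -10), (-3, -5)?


Convex hull vertices (CCW): (-4, -4), (1, -10), (6, -8), (8, -7), (10, 7), (1, 6)
Count = 6

6


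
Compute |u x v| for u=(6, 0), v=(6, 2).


|u x v| = |6*2 - 0*6|
= |12 - 0| = 12

12


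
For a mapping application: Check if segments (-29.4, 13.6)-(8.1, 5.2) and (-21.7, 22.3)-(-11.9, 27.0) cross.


Cross products: d1=-49.07, d2=-307.64, d3=390.93, d4=649.5
d1*d2 < 0 and d3*d4 < 0? no

No, they don't intersect


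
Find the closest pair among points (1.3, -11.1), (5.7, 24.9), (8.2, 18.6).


d(P0,P1) = 36.2679, d(P0,P2) = 30.491, d(P1,P2) = 6.7779
Closest: P1 and P2

Closest pair: (5.7, 24.9) and (8.2, 18.6), distance = 6.7779


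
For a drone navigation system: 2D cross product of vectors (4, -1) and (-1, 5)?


u x v = u_x*v_y - u_y*v_x = 4*5 - (-1)*(-1)
= 20 - 1 = 19

19


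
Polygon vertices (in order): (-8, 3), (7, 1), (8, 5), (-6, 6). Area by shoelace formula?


Shoelace sum: ((-8)*1 - 7*3) + (7*5 - 8*1) + (8*6 - (-6)*5) + ((-6)*3 - (-8)*6)
= 106
Area = |106|/2 = 53

53


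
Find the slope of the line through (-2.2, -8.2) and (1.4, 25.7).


slope = (y2-y1)/(x2-x1) = (25.7-(-8.2))/(1.4-(-2.2)) = 33.9/3.6 = 9.4167

9.4167


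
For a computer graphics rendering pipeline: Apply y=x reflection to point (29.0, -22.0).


Reflection over y=x: (x,y) -> (y,x)
(29, -22) -> (-22, 29)

(-22, 29)


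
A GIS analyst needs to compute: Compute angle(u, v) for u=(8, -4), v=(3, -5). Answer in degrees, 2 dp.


u.v = 44, |u| = sqrt(80) = 8.9443, |v| = sqrt(34) = 5.831
cos(theta) = u.v/(|u||v|) = 44/sqrt(2720) = 0.843661
theta = acos(0.843661) = 32.47 degrees

32.47 degrees


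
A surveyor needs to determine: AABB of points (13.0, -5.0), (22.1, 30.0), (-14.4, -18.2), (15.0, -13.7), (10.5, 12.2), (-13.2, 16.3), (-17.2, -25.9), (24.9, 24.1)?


x range: [-17.2, 24.9]
y range: [-25.9, 30]
Bounding box: (-17.2,-25.9) to (24.9,30)

(-17.2,-25.9) to (24.9,30)


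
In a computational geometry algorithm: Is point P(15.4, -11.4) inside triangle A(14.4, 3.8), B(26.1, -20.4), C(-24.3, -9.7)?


Cross products: AB x AP = -153.64, BC x BP = -339.11, CA x CP = -601.74
All same sign? yes

Yes, inside


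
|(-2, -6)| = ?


|u| = sqrt((-2)^2 + (-6)^2) = sqrt(40) = 6.3246

6.3246


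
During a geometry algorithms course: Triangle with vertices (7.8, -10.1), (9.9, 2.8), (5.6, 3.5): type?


Side lengths squared: AB^2=170.82, BC^2=18.98, CA^2=189.8
Sorted: [18.98, 170.82, 189.8]
By sides: Scalene, By angles: Right

Scalene, Right


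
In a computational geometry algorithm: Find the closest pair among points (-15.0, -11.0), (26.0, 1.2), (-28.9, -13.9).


d(P0,P1) = 42.7766, d(P0,P2) = 14.1993, d(P1,P2) = 56.9387
Closest: P0 and P2

Closest pair: (-15.0, -11.0) and (-28.9, -13.9), distance = 14.1993


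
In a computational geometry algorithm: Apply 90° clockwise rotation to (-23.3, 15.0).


90° CW: (x,y) -> (y, -x)
(-23.3,15) -> (15, 23.3)

(15, 23.3)


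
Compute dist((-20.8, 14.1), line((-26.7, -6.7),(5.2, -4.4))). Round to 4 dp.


|cross product| = 649.95
|line direction| = sqrt(1022.9) = 31.9828
Distance = 649.95/sqrt(1022.9) = 20.3219

20.3219


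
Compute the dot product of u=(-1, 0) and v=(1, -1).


u . v = u_x*v_x + u_y*v_y = (-1)*1 + 0*(-1)
= (-1) + 0 = -1

-1


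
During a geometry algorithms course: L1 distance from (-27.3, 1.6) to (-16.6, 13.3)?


|(-27.3)-(-16.6)| + |1.6-13.3| = 10.7 + 11.7 = 22.4

22.4


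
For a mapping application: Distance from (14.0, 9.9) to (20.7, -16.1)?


dx=6.7, dy=-26
d^2 = 6.7^2 + (-26)^2 = 720.89
d = sqrt(720.89) = 26.8494

26.8494


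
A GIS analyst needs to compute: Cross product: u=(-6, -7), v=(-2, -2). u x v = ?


u x v = u_x*v_y - u_y*v_x = (-6)*(-2) - (-7)*(-2)
= 12 - 14 = -2

-2


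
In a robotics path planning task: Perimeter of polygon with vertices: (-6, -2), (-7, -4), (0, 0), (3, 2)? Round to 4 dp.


Sides: (-6, -2)->(-7, -4): sqrt(5) = 2.236068, (-7, -4)->(0, 0): sqrt(65) = 8.062258, (0, 0)->(3, 2): sqrt(13) = 3.605551, (3, 2)->(-6, -2): sqrt(97) = 9.848858
Sum = 23.752735
Perimeter = 23.7527

23.7527


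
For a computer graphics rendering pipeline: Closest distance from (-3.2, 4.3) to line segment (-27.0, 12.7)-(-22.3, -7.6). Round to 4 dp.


Project P onto AB: t = 0.6504 (clamped to [0,1])
Closest point on segment: (-23.9432, -0.5026)
Distance: 21.2919

21.2919


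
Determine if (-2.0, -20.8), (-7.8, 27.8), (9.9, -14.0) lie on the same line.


Cross product: ((-7.8)-(-2))*((-14)-(-20.8)) - (27.8-(-20.8))*(9.9-(-2))
= -617.78

No, not collinear


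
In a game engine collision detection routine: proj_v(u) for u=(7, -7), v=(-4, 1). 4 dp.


u.v = -35, |v| = sqrt(17) = 4.1231
Scalar projection = u.v / |v| = -35 / sqrt(17) = -8.4887

-8.4887


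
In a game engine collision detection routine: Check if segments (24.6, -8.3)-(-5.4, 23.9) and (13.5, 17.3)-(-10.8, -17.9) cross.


Cross products: d1=1012.8, d2=-825.66, d3=-410.58, d4=1427.88
d1*d2 < 0 and d3*d4 < 0? yes

Yes, they intersect


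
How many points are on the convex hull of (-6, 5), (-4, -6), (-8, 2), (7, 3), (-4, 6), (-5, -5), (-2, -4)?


Convex hull vertices (CCW): (-8, 2), (-5, -5), (-4, -6), (7, 3), (-4, 6), (-6, 5)
Count = 6

6


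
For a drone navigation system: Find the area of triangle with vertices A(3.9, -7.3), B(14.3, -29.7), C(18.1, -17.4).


Area = |x_A(y_B-y_C) + x_B(y_C-y_A) + x_C(y_A-y_B)|/2
= |(-47.97) + (-144.43) + 405.44|/2
= 213.04/2 = 106.52

106.52


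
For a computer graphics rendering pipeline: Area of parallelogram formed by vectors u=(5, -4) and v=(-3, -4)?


|u x v| = |5*(-4) - (-4)*(-3)|
= |(-20) - 12| = 32

32


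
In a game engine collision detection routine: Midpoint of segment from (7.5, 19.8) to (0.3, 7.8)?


M = ((7.5+0.3)/2, (19.8+7.8)/2)
= (3.9, 13.8)

(3.9, 13.8)
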